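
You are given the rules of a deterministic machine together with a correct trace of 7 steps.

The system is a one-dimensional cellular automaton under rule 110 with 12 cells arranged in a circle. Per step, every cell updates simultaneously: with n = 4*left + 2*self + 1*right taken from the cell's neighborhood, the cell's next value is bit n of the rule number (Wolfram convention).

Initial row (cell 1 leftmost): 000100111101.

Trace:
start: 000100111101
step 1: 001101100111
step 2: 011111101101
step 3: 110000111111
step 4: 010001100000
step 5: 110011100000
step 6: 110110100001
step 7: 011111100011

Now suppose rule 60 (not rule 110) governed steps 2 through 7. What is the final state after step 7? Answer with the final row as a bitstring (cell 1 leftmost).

000101000101

(re-executing steps 2..7 under rule 60; state before step 2: 001101100111)
step 2: 101011010100
step 3: 111110111110
step 4: 100001100001
step 5: 010001010001
step 6: 111001111001
step 7: 000101000101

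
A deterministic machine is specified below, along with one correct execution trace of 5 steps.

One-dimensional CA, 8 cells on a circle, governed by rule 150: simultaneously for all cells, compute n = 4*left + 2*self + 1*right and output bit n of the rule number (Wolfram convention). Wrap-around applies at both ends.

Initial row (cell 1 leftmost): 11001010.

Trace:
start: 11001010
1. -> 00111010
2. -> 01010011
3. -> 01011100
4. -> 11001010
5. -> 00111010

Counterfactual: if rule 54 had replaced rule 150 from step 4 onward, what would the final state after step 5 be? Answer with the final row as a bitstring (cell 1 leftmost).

00010111

(re-executing steps 4..5 under rule 54; state before step 4: 01011100)
4. -> 11100010
5. -> 00010111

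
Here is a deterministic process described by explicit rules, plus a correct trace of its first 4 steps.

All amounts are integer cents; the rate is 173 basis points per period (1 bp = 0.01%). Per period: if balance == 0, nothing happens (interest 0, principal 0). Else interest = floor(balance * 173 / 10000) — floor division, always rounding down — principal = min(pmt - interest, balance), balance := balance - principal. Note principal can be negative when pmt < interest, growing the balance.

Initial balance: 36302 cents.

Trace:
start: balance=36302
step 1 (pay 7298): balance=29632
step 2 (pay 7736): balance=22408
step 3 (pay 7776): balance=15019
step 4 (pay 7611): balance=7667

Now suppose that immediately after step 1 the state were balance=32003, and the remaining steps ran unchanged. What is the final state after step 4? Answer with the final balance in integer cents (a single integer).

state after step 1 := balance=32003
step 2 (pay 7736): balance=24820
step 3 (pay 7776): balance=17473
step 4 (pay 7611): balance=10164

10164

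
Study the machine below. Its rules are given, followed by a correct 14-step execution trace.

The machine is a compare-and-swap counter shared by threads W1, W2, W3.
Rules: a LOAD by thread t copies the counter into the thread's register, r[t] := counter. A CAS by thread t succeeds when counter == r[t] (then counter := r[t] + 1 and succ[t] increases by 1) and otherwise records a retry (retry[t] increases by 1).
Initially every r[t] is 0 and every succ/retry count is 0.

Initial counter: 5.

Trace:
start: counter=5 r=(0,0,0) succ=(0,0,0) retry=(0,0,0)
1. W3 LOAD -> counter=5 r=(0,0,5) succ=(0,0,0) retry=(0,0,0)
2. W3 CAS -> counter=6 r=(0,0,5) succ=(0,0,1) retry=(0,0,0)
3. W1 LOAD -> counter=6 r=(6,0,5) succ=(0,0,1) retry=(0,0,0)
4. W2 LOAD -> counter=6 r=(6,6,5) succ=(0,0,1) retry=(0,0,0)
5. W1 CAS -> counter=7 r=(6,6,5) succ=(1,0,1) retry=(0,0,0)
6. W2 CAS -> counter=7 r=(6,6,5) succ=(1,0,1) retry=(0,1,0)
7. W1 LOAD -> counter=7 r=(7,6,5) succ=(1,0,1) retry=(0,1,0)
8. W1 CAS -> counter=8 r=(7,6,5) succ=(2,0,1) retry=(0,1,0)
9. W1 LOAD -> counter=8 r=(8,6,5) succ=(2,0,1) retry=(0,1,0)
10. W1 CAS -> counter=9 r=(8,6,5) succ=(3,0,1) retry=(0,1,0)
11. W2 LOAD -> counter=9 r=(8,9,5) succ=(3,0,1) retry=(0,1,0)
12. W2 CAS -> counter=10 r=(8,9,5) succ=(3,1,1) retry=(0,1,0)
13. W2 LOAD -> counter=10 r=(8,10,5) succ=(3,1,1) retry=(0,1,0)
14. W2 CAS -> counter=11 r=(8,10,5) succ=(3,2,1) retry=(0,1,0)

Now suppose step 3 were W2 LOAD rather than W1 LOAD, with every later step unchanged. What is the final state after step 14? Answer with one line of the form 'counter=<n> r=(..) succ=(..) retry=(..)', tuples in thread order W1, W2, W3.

(re-executing from step 3 with the substitution; state before step 3: counter=6 r=(0,0,5) succ=(0,0,1) retry=(0,0,0))
3. W2 LOAD -> counter=6 r=(0,6,5) succ=(0,0,1) retry=(0,0,0)
4. W2 LOAD -> counter=6 r=(0,6,5) succ=(0,0,1) retry=(0,0,0)
5. W1 CAS -> counter=6 r=(0,6,5) succ=(0,0,1) retry=(1,0,0)
6. W2 CAS -> counter=7 r=(0,6,5) succ=(0,1,1) retry=(1,0,0)
7. W1 LOAD -> counter=7 r=(7,6,5) succ=(0,1,1) retry=(1,0,0)
8. W1 CAS -> counter=8 r=(7,6,5) succ=(1,1,1) retry=(1,0,0)
9. W1 LOAD -> counter=8 r=(8,6,5) succ=(1,1,1) retry=(1,0,0)
10. W1 CAS -> counter=9 r=(8,6,5) succ=(2,1,1) retry=(1,0,0)
11. W2 LOAD -> counter=9 r=(8,9,5) succ=(2,1,1) retry=(1,0,0)
12. W2 CAS -> counter=10 r=(8,9,5) succ=(2,2,1) retry=(1,0,0)
13. W2 LOAD -> counter=10 r=(8,10,5) succ=(2,2,1) retry=(1,0,0)
14. W2 CAS -> counter=11 r=(8,10,5) succ=(2,3,1) retry=(1,0,0)

counter=11 r=(8,10,5) succ=(2,3,1) retry=(1,0,0)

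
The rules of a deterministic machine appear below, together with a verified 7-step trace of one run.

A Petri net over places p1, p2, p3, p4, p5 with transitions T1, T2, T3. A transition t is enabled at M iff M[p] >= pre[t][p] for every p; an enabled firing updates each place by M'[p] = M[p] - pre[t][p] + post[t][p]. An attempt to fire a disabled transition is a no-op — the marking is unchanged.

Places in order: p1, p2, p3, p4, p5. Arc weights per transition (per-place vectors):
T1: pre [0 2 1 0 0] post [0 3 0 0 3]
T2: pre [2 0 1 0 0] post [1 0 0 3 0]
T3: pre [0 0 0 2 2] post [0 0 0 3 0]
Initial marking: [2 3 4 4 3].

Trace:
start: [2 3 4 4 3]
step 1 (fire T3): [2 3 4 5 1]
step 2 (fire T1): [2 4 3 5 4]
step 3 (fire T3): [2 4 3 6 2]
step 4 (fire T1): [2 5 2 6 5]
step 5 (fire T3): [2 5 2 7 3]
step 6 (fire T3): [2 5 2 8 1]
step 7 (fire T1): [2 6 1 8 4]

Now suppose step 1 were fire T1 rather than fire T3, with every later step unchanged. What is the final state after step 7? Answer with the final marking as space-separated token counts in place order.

(re-executing from step 1 with the substitution; state before step 1: [2 3 4 4 3])
step 1 (fire T1): [2 4 3 4 6]
step 2 (fire T1): [2 5 2 4 9]
step 3 (fire T3): [2 5 2 5 7]
step 4 (fire T1): [2 6 1 5 10]
step 5 (fire T3): [2 6 1 6 8]
step 6 (fire T3): [2 6 1 7 6]
step 7 (fire T1): [2 7 0 7 9]

2 7 0 7 9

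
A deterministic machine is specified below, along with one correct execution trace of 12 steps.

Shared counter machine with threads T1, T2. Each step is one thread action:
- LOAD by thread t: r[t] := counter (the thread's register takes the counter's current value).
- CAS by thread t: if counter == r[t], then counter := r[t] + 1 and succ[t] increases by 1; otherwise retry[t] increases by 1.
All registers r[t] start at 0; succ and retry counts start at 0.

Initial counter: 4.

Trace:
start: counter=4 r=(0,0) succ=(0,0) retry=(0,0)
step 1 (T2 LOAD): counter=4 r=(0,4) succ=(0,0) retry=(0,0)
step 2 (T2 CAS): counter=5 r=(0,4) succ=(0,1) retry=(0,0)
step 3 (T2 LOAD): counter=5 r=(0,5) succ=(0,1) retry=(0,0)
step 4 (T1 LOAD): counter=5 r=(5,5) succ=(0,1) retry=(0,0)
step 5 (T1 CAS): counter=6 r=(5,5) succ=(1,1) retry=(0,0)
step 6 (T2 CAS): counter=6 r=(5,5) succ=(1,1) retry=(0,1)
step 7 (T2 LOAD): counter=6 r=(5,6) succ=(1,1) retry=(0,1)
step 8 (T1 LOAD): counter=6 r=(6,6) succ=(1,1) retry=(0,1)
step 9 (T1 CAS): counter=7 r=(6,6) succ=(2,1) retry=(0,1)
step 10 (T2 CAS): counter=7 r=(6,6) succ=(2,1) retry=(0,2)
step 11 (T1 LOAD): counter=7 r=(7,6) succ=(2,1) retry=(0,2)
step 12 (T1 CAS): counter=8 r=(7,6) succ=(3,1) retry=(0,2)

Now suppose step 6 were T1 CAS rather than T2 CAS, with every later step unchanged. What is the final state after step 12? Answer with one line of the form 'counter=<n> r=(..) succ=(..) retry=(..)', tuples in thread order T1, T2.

(re-executing from step 6 with the substitution; state before step 6: counter=6 r=(5,5) succ=(1,1) retry=(0,0))
step 6 (T1 CAS): counter=6 r=(5,5) succ=(1,1) retry=(1,0)
step 7 (T2 LOAD): counter=6 r=(5,6) succ=(1,1) retry=(1,0)
step 8 (T1 LOAD): counter=6 r=(6,6) succ=(1,1) retry=(1,0)
step 9 (T1 CAS): counter=7 r=(6,6) succ=(2,1) retry=(1,0)
step 10 (T2 CAS): counter=7 r=(6,6) succ=(2,1) retry=(1,1)
step 11 (T1 LOAD): counter=7 r=(7,6) succ=(2,1) retry=(1,1)
step 12 (T1 CAS): counter=8 r=(7,6) succ=(3,1) retry=(1,1)

counter=8 r=(7,6) succ=(3,1) retry=(1,1)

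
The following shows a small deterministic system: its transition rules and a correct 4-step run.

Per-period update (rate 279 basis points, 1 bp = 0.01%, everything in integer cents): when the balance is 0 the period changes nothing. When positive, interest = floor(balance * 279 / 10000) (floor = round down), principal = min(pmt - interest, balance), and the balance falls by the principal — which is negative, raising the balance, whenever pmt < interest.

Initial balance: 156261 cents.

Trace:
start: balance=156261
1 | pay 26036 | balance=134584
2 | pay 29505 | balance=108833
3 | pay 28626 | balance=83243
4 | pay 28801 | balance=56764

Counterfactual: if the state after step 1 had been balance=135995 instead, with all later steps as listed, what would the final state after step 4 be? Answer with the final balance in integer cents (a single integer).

58297

state after step 1 := balance=135995
2 | pay 29505 | balance=110284
3 | pay 28626 | balance=84734
4 | pay 28801 | balance=58297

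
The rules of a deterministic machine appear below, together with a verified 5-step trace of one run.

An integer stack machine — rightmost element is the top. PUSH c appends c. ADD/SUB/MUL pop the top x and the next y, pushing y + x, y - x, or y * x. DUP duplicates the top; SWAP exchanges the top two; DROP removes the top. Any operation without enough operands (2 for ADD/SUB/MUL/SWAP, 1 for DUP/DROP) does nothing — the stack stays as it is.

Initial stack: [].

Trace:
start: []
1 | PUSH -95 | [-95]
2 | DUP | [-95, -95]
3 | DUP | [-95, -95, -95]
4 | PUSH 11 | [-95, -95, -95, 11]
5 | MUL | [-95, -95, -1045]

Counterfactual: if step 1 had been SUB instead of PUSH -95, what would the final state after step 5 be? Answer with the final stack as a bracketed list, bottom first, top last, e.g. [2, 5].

(re-executing from step 1 with the substitution; state before step 1: [])
1 | SUB | []
2 | DUP | []
3 | DUP | []
4 | PUSH 11 | [11]
5 | MUL | [11]

[11]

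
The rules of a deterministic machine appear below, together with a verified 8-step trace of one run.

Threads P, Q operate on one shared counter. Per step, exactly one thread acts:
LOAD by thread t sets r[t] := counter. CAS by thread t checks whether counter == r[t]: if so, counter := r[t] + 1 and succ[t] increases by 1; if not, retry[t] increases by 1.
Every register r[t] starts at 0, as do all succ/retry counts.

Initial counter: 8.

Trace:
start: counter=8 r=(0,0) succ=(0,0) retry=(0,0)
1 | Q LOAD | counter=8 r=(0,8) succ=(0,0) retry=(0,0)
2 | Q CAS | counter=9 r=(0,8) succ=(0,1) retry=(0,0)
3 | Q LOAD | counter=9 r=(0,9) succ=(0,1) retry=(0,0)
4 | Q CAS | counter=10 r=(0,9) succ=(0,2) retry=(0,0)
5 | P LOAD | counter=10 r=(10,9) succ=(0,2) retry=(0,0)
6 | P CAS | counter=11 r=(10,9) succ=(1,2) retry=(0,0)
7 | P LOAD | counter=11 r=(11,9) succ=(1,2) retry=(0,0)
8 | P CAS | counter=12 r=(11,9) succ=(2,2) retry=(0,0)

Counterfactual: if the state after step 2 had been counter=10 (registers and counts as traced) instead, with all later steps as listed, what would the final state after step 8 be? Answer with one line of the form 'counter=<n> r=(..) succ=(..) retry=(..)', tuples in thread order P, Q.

counter=13 r=(12,10) succ=(2,2) retry=(0,0)

state after step 2 := counter=10 r=(0,8) succ=(0,1) retry=(0,0)
3 | Q LOAD | counter=10 r=(0,10) succ=(0,1) retry=(0,0)
4 | Q CAS | counter=11 r=(0,10) succ=(0,2) retry=(0,0)
5 | P LOAD | counter=11 r=(11,10) succ=(0,2) retry=(0,0)
6 | P CAS | counter=12 r=(11,10) succ=(1,2) retry=(0,0)
7 | P LOAD | counter=12 r=(12,10) succ=(1,2) retry=(0,0)
8 | P CAS | counter=13 r=(12,10) succ=(2,2) retry=(0,0)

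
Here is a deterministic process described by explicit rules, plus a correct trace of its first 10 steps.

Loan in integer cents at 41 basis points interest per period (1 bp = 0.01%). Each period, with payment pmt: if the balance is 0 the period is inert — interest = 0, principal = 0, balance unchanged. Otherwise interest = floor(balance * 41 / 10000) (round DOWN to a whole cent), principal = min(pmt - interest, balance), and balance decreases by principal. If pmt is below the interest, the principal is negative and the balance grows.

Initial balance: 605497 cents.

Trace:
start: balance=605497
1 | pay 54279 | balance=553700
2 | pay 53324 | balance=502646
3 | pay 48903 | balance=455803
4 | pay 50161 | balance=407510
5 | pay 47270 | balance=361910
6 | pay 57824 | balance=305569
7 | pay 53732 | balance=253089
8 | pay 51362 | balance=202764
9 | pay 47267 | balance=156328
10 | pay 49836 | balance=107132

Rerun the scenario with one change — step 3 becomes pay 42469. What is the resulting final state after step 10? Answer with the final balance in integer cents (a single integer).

113755

(re-executing from step 3 with the substitution; state before step 3: balance=502646)
3 | pay 42469 | balance=462237
4 | pay 50161 | balance=413971
5 | pay 47270 | balance=368398
6 | pay 57824 | balance=312084
7 | pay 53732 | balance=259631
8 | pay 51362 | balance=209333
9 | pay 47267 | balance=162924
10 | pay 49836 | balance=113755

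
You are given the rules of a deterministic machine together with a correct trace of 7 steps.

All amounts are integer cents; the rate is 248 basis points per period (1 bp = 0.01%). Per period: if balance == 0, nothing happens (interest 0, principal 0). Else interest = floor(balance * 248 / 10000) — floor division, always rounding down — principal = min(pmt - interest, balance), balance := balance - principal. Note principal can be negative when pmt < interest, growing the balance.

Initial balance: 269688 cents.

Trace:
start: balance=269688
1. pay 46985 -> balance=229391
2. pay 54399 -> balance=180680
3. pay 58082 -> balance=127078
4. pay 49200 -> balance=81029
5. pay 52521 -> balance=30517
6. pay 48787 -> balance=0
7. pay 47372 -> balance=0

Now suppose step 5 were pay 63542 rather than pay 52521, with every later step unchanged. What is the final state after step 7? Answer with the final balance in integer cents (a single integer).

0

(re-executing from step 5 with the substitution; state before step 5: balance=81029)
5. pay 63542 -> balance=19496
6. pay 48787 -> balance=0
7. pay 47372 -> balance=0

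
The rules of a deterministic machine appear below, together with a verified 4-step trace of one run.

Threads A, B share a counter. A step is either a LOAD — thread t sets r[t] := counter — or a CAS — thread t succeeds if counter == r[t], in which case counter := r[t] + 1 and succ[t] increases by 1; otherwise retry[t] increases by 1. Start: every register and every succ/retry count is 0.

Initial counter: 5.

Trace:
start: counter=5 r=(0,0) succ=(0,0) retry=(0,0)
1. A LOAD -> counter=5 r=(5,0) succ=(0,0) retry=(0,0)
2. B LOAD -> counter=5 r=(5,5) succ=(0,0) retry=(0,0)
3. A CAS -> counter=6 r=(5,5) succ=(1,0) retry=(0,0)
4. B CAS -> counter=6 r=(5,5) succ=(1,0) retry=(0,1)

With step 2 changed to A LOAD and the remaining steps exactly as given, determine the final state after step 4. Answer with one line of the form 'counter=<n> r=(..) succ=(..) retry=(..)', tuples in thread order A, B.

(re-executing from step 2 with the substitution; state before step 2: counter=5 r=(5,0) succ=(0,0) retry=(0,0))
2. A LOAD -> counter=5 r=(5,0) succ=(0,0) retry=(0,0)
3. A CAS -> counter=6 r=(5,0) succ=(1,0) retry=(0,0)
4. B CAS -> counter=6 r=(5,0) succ=(1,0) retry=(0,1)

counter=6 r=(5,0) succ=(1,0) retry=(0,1)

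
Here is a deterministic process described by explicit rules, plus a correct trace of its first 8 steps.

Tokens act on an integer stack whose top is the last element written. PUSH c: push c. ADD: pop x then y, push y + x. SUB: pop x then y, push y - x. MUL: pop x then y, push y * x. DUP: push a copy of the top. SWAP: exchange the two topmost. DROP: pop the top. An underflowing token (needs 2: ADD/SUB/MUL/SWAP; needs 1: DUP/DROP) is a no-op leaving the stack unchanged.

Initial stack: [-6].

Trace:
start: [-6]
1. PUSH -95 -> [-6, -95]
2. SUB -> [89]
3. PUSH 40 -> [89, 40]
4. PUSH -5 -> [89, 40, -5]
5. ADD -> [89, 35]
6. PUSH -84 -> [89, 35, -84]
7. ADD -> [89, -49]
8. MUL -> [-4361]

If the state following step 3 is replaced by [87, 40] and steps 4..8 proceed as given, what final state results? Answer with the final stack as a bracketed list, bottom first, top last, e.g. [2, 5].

[-4263]

state after step 3 := [87, 40]
4. PUSH -5 -> [87, 40, -5]
5. ADD -> [87, 35]
6. PUSH -84 -> [87, 35, -84]
7. ADD -> [87, -49]
8. MUL -> [-4263]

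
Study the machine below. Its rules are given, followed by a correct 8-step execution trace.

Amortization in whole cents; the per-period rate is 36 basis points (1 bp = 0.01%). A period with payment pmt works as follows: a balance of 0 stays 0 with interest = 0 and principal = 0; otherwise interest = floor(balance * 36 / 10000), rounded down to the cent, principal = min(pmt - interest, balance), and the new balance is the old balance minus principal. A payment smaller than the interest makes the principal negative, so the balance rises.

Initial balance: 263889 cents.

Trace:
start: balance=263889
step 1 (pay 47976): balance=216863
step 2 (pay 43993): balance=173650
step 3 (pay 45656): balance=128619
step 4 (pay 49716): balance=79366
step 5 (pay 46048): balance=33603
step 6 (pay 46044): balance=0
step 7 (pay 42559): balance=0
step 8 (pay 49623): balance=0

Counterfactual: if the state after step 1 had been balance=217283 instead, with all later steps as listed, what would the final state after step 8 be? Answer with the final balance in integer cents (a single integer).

state after step 1 := balance=217283
step 2 (pay 43993): balance=174072
step 3 (pay 45656): balance=129042
step 4 (pay 49716): balance=79790
step 5 (pay 46048): balance=34029
step 6 (pay 46044): balance=0
step 7 (pay 42559): balance=0
step 8 (pay 49623): balance=0

0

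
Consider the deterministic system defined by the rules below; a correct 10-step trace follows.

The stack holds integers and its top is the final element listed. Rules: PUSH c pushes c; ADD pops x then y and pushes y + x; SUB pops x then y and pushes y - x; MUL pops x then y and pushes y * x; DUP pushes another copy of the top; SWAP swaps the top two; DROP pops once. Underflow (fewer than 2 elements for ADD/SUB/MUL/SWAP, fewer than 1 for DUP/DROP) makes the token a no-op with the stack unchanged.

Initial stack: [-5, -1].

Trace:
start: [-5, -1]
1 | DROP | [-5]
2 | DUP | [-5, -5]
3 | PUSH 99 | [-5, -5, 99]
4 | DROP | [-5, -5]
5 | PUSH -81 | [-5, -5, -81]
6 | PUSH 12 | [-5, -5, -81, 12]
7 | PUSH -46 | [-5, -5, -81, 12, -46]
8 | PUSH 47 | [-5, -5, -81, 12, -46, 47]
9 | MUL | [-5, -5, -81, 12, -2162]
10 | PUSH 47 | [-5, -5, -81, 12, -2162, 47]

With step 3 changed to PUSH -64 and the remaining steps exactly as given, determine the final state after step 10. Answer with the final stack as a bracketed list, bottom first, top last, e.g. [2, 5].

[-5, -5, -81, 12, -2162, 47]

(re-executing from step 3 with the substitution; state before step 3: [-5, -5])
3 | PUSH -64 | [-5, -5, -64]
4 | DROP | [-5, -5]
5 | PUSH -81 | [-5, -5, -81]
6 | PUSH 12 | [-5, -5, -81, 12]
7 | PUSH -46 | [-5, -5, -81, 12, -46]
8 | PUSH 47 | [-5, -5, -81, 12, -46, 47]
9 | MUL | [-5, -5, -81, 12, -2162]
10 | PUSH 47 | [-5, -5, -81, 12, -2162, 47]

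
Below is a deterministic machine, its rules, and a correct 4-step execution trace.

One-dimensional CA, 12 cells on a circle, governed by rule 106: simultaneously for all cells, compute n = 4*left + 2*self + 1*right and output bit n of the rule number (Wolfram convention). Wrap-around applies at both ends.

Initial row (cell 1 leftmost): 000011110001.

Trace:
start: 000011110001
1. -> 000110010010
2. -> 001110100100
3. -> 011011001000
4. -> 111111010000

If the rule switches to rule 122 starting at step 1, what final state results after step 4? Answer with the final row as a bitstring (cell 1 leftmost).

(re-executing steps 1..4 under rule 122; state before step 1: 000011110001)
1. -> 100110011010
2. -> 011111111101
3. -> 110000000110
4. -> 111000001111

111000001111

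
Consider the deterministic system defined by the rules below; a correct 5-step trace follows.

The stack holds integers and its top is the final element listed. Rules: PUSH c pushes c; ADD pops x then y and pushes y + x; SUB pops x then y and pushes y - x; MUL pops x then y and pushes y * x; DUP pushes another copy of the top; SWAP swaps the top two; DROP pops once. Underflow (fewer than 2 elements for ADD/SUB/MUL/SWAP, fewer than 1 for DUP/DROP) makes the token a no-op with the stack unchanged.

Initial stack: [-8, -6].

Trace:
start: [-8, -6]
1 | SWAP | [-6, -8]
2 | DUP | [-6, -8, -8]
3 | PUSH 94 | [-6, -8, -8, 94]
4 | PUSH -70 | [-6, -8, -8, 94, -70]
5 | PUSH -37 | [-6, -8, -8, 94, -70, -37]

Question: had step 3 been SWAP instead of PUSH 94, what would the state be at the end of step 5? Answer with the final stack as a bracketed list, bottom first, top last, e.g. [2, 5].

(re-executing from step 3 with the substitution; state before step 3: [-6, -8, -8])
3 | SWAP | [-6, -8, -8]
4 | PUSH -70 | [-6, -8, -8, -70]
5 | PUSH -37 | [-6, -8, -8, -70, -37]

[-6, -8, -8, -70, -37]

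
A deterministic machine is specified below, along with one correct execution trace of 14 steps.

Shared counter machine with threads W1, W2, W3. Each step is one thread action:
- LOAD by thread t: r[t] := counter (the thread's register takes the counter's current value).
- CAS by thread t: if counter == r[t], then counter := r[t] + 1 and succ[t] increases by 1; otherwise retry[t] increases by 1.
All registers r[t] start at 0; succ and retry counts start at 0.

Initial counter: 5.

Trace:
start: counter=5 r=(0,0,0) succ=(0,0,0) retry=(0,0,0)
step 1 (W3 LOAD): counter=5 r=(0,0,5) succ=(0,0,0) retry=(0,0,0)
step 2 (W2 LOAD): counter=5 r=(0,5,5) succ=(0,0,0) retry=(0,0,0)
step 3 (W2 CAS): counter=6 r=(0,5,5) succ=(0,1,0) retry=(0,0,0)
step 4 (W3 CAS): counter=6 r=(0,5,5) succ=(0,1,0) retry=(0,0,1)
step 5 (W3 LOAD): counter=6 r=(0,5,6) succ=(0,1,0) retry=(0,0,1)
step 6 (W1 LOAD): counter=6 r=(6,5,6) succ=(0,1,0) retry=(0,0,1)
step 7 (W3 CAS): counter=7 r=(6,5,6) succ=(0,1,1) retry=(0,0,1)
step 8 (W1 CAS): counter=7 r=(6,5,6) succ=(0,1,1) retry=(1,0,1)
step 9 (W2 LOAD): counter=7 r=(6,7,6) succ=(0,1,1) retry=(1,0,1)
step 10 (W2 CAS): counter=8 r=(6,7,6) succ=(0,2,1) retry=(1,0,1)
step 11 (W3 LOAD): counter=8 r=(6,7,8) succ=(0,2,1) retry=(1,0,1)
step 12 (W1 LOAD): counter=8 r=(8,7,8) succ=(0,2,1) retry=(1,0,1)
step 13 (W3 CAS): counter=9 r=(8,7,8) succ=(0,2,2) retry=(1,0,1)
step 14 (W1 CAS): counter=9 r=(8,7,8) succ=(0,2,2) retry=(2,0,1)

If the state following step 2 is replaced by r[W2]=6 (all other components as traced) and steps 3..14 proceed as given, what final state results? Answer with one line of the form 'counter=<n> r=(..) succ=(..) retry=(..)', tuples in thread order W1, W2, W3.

counter=9 r=(8,7,8) succ=(0,1,3) retry=(2,1,0)

state after step 2 := counter=5 r=(0,6,5) succ=(0,0,0) retry=(0,0,0)
step 3 (W2 CAS): counter=5 r=(0,6,5) succ=(0,0,0) retry=(0,1,0)
step 4 (W3 CAS): counter=6 r=(0,6,5) succ=(0,0,1) retry=(0,1,0)
step 5 (W3 LOAD): counter=6 r=(0,6,6) succ=(0,0,1) retry=(0,1,0)
step 6 (W1 LOAD): counter=6 r=(6,6,6) succ=(0,0,1) retry=(0,1,0)
step 7 (W3 CAS): counter=7 r=(6,6,6) succ=(0,0,2) retry=(0,1,0)
step 8 (W1 CAS): counter=7 r=(6,6,6) succ=(0,0,2) retry=(1,1,0)
step 9 (W2 LOAD): counter=7 r=(6,7,6) succ=(0,0,2) retry=(1,1,0)
step 10 (W2 CAS): counter=8 r=(6,7,6) succ=(0,1,2) retry=(1,1,0)
step 11 (W3 LOAD): counter=8 r=(6,7,8) succ=(0,1,2) retry=(1,1,0)
step 12 (W1 LOAD): counter=8 r=(8,7,8) succ=(0,1,2) retry=(1,1,0)
step 13 (W3 CAS): counter=9 r=(8,7,8) succ=(0,1,3) retry=(1,1,0)
step 14 (W1 CAS): counter=9 r=(8,7,8) succ=(0,1,3) retry=(2,1,0)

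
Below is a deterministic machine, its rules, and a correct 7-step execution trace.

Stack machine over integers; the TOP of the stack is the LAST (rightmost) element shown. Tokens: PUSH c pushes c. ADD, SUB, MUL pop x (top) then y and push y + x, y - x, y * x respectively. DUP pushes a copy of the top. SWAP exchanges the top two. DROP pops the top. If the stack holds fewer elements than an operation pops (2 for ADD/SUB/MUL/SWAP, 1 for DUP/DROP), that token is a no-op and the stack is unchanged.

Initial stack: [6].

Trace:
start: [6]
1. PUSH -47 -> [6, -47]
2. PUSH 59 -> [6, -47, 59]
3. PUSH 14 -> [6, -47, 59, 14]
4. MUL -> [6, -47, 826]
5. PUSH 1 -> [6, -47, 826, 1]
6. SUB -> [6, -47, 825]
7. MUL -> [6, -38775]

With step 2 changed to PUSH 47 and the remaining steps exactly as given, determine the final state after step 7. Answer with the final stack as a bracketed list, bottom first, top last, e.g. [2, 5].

[6, -30879]

(re-executing from step 2 with the substitution; state before step 2: [6, -47])
2. PUSH 47 -> [6, -47, 47]
3. PUSH 14 -> [6, -47, 47, 14]
4. MUL -> [6, -47, 658]
5. PUSH 1 -> [6, -47, 658, 1]
6. SUB -> [6, -47, 657]
7. MUL -> [6, -30879]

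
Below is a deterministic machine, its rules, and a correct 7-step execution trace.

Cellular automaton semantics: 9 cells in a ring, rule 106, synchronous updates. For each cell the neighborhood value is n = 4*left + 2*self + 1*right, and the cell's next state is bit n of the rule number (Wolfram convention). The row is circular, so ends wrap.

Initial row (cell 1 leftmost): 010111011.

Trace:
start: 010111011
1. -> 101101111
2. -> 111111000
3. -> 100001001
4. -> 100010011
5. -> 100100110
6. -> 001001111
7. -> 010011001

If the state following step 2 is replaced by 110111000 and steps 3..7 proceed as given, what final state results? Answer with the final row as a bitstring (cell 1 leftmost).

111110110

state after step 2 := 110111000
3. -> 111101001
4. -> 000110011
5. -> 001110111
6. -> 011011101
7. -> 111110110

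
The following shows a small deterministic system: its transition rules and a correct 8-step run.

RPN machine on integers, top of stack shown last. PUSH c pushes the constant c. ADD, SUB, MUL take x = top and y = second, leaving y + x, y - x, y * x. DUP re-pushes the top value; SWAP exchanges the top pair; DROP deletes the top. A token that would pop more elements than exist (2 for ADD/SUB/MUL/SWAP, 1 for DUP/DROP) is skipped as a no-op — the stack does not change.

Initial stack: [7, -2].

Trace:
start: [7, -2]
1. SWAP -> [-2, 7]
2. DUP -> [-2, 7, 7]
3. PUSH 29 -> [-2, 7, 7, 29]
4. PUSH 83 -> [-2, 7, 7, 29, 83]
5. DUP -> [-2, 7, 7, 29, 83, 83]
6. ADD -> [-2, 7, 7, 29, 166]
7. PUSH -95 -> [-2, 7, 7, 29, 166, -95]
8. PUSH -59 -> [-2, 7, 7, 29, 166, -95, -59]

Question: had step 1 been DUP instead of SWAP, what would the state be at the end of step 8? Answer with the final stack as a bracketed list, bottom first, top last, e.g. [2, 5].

(re-executing from step 1 with the substitution; state before step 1: [7, -2])
1. DUP -> [7, -2, -2]
2. DUP -> [7, -2, -2, -2]
3. PUSH 29 -> [7, -2, -2, -2, 29]
4. PUSH 83 -> [7, -2, -2, -2, 29, 83]
5. DUP -> [7, -2, -2, -2, 29, 83, 83]
6. ADD -> [7, -2, -2, -2, 29, 166]
7. PUSH -95 -> [7, -2, -2, -2, 29, 166, -95]
8. PUSH -59 -> [7, -2, -2, -2, 29, 166, -95, -59]

[7, -2, -2, -2, 29, 166, -95, -59]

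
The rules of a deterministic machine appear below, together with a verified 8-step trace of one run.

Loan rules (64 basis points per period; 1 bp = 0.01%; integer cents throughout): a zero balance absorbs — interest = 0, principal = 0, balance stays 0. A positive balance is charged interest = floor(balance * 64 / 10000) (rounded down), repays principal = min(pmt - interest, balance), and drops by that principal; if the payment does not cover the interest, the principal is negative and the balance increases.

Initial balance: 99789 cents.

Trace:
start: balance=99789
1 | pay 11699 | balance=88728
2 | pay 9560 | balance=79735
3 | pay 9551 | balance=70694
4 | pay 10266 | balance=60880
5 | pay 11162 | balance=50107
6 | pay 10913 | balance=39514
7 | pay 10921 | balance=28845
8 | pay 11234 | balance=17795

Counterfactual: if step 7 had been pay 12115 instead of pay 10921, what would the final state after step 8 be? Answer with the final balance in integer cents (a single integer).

16593

(re-executing from step 7 with the substitution; state before step 7: balance=39514)
7 | pay 12115 | balance=27651
8 | pay 11234 | balance=16593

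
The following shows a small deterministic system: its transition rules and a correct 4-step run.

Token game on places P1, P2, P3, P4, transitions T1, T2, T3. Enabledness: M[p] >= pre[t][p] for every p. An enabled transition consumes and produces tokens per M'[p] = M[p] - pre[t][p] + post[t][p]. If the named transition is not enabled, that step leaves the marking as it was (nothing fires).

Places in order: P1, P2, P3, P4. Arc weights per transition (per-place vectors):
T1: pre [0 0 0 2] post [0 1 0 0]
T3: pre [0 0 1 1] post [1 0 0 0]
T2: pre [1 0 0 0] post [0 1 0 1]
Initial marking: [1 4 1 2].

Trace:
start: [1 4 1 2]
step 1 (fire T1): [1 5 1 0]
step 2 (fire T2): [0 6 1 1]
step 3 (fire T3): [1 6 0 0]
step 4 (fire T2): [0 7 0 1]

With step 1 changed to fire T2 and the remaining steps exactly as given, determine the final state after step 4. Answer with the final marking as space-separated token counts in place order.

0 6 0 3

(re-executing from step 1 with the substitution; state before step 1: [1 4 1 2])
step 1 (fire T2): [0 5 1 3]
step 2 (fire T2): [0 5 1 3]
step 3 (fire T3): [1 5 0 2]
step 4 (fire T2): [0 6 0 3]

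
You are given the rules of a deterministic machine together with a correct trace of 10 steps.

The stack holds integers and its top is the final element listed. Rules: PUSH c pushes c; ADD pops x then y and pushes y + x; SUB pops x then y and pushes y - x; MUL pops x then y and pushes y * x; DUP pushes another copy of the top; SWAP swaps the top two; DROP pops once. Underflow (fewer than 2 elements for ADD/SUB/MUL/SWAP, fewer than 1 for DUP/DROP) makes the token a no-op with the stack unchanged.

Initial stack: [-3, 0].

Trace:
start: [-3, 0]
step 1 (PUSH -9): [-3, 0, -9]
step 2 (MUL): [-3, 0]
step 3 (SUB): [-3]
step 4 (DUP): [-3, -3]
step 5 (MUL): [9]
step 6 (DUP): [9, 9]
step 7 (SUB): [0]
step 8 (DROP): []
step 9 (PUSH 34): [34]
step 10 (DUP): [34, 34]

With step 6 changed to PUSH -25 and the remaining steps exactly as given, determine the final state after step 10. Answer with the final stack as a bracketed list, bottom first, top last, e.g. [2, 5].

(re-executing from step 6 with the substitution; state before step 6: [9])
step 6 (PUSH -25): [9, -25]
step 7 (SUB): [34]
step 8 (DROP): []
step 9 (PUSH 34): [34]
step 10 (DUP): [34, 34]

[34, 34]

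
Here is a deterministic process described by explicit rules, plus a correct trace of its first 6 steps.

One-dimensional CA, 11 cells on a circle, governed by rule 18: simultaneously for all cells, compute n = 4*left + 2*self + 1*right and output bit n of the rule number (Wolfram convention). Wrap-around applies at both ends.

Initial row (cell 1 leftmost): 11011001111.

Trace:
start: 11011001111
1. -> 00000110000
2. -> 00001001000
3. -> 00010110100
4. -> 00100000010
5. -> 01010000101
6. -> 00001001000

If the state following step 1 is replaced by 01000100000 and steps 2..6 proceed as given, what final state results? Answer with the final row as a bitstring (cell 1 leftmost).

state after step 1 := 01000100000
2. -> 10101010000
3. -> 00000001001
4. -> 10000010110
5. -> 01000100000
6. -> 10101010000

10101010000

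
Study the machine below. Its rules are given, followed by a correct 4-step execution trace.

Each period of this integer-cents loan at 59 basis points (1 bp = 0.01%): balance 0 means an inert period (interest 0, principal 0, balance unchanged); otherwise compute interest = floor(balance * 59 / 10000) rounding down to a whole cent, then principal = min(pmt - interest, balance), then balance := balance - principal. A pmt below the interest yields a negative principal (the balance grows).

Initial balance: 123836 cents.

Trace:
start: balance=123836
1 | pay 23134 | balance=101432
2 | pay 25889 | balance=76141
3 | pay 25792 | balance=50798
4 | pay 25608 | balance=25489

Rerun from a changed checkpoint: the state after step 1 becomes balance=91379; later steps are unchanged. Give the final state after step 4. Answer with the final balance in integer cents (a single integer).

state after step 1 := balance=91379
2 | pay 25889 | balance=66029
3 | pay 25792 | balance=40626
4 | pay 25608 | balance=15257

15257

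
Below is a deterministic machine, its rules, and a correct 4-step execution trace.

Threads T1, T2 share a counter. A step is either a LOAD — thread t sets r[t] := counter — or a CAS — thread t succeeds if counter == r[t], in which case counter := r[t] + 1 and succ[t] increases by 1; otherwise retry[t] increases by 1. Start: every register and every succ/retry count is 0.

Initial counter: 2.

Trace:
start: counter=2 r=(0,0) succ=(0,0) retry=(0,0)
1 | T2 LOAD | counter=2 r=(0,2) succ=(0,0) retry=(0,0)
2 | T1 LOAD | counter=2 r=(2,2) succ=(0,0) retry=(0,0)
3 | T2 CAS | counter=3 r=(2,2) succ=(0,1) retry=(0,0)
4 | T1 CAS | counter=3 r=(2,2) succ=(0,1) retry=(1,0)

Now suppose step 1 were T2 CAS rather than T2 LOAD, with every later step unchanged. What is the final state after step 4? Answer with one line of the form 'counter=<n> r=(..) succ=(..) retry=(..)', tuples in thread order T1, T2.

(re-executing from step 1 with the substitution; state before step 1: counter=2 r=(0,0) succ=(0,0) retry=(0,0))
1 | T2 CAS | counter=2 r=(0,0) succ=(0,0) retry=(0,1)
2 | T1 LOAD | counter=2 r=(2,0) succ=(0,0) retry=(0,1)
3 | T2 CAS | counter=2 r=(2,0) succ=(0,0) retry=(0,2)
4 | T1 CAS | counter=3 r=(2,0) succ=(1,0) retry=(0,2)

counter=3 r=(2,0) succ=(1,0) retry=(0,2)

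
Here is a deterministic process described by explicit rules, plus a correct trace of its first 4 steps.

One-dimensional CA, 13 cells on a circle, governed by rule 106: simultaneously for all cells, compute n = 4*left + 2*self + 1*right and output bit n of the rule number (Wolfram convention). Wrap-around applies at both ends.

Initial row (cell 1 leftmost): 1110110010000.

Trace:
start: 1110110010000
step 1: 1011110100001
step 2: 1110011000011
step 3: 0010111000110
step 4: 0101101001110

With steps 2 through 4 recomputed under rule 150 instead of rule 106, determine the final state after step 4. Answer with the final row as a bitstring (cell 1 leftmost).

(re-executing steps 2..4 under rule 150; state before step 2: 1011110100001)
step 2: 0001100110010
step 3: 0010011001111
step 4: 1111100110110

1111100110110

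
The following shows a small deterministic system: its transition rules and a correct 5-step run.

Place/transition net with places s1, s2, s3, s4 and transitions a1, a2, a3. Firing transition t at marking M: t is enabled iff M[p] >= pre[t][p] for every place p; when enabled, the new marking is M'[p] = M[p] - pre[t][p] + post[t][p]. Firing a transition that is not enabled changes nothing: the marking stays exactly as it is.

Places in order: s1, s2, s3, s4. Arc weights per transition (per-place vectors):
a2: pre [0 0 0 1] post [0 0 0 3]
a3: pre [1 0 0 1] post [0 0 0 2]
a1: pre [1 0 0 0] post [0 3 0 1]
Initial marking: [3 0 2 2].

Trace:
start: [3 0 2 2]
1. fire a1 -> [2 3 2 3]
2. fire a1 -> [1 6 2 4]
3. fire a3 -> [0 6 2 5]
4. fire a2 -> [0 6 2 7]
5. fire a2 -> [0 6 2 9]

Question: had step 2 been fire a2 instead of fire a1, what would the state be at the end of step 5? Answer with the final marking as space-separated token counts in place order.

1 3 2 10

(re-executing from step 2 with the substitution; state before step 2: [2 3 2 3])
2. fire a2 -> [2 3 2 5]
3. fire a3 -> [1 3 2 6]
4. fire a2 -> [1 3 2 8]
5. fire a2 -> [1 3 2 10]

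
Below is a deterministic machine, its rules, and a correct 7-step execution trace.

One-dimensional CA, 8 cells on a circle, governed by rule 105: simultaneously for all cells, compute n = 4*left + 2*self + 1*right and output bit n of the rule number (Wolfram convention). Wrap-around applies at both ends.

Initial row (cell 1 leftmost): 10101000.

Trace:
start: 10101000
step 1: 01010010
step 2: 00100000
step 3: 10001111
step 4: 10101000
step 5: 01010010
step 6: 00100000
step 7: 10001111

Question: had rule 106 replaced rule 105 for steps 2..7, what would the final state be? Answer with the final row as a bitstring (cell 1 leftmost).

(re-executing steps 2..7 under rule 106; state before step 2: 01010010)
step 2: 10100100
step 3: 01001001
step 4: 10010010
step 5: 00100101
step 6: 01001010
step 7: 10010100

10010100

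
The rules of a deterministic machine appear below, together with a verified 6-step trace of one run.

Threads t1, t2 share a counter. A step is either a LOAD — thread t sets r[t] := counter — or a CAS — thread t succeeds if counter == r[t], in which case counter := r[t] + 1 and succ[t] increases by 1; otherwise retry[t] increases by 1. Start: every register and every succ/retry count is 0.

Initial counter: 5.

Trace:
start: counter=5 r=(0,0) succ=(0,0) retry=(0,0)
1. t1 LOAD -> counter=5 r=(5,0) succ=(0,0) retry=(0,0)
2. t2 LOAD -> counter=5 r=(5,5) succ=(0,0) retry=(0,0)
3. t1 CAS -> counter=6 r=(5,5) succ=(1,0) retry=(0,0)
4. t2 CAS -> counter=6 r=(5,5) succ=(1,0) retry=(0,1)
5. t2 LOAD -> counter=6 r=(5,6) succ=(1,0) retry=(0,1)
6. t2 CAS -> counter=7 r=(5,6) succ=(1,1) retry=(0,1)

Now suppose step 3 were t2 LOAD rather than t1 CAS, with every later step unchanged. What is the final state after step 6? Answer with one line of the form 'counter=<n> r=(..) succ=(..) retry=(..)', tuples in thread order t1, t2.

(re-executing from step 3 with the substitution; state before step 3: counter=5 r=(5,5) succ=(0,0) retry=(0,0))
3. t2 LOAD -> counter=5 r=(5,5) succ=(0,0) retry=(0,0)
4. t2 CAS -> counter=6 r=(5,5) succ=(0,1) retry=(0,0)
5. t2 LOAD -> counter=6 r=(5,6) succ=(0,1) retry=(0,0)
6. t2 CAS -> counter=7 r=(5,6) succ=(0,2) retry=(0,0)

counter=7 r=(5,6) succ=(0,2) retry=(0,0)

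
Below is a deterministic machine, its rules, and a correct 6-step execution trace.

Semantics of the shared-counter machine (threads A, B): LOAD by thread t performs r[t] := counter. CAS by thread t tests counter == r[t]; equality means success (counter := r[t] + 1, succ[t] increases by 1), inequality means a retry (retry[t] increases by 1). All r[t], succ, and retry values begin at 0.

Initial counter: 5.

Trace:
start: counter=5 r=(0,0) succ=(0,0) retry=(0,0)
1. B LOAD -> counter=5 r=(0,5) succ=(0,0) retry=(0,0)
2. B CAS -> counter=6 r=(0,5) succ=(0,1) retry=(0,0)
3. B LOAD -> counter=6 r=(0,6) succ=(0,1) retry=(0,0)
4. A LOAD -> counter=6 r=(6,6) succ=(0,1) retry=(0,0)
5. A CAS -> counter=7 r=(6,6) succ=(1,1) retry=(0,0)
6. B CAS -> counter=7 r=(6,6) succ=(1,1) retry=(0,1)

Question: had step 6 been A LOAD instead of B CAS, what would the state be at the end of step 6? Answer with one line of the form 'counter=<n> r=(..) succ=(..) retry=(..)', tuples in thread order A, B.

counter=7 r=(7,6) succ=(1,1) retry=(0,0)

(re-executing from step 6 with the substitution; state before step 6: counter=7 r=(6,6) succ=(1,1) retry=(0,0))
6. A LOAD -> counter=7 r=(7,6) succ=(1,1) retry=(0,0)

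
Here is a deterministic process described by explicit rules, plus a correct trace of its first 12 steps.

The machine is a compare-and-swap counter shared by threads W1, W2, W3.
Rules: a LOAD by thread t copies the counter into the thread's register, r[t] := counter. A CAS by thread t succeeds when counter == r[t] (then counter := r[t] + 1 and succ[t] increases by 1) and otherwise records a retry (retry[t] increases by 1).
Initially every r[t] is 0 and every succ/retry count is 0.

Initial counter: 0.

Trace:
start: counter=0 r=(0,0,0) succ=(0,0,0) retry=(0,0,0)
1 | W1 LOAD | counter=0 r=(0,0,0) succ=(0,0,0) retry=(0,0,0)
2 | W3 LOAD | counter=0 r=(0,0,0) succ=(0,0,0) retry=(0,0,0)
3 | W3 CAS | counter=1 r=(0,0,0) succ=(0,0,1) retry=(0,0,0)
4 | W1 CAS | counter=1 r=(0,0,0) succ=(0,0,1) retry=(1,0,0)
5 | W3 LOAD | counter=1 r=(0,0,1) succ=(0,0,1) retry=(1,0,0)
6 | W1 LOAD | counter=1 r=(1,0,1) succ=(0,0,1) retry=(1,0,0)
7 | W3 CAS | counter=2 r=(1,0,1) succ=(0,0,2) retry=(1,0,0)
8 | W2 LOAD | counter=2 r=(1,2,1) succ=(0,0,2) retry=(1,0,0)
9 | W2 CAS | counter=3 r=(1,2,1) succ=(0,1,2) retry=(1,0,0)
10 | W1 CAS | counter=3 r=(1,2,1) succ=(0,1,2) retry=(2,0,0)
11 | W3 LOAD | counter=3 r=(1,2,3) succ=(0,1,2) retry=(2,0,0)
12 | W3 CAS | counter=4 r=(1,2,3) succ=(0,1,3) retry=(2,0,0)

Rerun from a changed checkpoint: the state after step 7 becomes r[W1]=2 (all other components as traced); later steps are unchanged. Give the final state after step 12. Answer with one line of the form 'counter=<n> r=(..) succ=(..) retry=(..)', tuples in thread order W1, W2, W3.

counter=4 r=(2,2,3) succ=(0,1,3) retry=(2,0,0)

state after step 7 := counter=2 r=(2,0,1) succ=(0,0,2) retry=(1,0,0)
8 | W2 LOAD | counter=2 r=(2,2,1) succ=(0,0,2) retry=(1,0,0)
9 | W2 CAS | counter=3 r=(2,2,1) succ=(0,1,2) retry=(1,0,0)
10 | W1 CAS | counter=3 r=(2,2,1) succ=(0,1,2) retry=(2,0,0)
11 | W3 LOAD | counter=3 r=(2,2,3) succ=(0,1,2) retry=(2,0,0)
12 | W3 CAS | counter=4 r=(2,2,3) succ=(0,1,3) retry=(2,0,0)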